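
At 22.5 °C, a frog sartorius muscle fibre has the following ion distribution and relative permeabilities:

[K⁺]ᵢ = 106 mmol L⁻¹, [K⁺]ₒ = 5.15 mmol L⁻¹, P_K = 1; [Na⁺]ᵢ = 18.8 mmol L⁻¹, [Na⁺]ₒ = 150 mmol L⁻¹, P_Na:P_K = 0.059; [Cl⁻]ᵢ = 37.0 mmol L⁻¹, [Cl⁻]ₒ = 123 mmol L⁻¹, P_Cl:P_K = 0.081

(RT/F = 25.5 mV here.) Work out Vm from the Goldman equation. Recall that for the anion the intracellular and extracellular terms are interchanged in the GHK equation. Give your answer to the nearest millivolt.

-49 mV

Vm = 25.5 · ln[(Σ P·[cation]ₒ + Σ P·[anion]ᵢ) / (Σ P·[cation]ᵢ + Σ P·[anion]ₒ)]
Numerator = 1×5.15 + 0.059×150 + 0.081×37.0 = 17
Denominator = 1×106 + 0.059×18.8 + 0.081×123 = 117.1
Vm = 25.5 · ln(0.14518) = 25.5 × (-1.9298) = -49.21 mV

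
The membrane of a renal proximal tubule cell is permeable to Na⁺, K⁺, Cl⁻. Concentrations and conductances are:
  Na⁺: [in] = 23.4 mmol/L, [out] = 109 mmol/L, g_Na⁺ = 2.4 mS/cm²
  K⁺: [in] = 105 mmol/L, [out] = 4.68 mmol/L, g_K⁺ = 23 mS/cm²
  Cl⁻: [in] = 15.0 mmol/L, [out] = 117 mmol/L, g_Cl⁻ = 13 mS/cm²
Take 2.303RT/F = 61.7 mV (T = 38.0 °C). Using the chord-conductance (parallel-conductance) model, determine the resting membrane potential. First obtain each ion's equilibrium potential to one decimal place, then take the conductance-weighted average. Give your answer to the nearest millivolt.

-66 mV

E_Na⁺ = (61.7/1)·log₁₀(109/23.4) = 41.2 mV
E_K⁺ = (61.7/1)·log₁₀(4.68/105) = -83.4 mV
E_Cl⁻ = (61.7/-1)·log₁₀(117/15.0) = -55.0 mV
Vm = (Σ gᵢEᵢ)/(Σ gᵢ) = (2.4·41.2 + 23·-83.4 + 13·-55.0) / (2.4 + 23 + 13)
= -2534.32 / 38.4 = -66.00 mV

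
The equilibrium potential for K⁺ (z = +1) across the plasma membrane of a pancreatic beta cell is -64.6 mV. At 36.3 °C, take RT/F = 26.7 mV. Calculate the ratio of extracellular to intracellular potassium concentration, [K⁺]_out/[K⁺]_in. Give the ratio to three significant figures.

ln([out]/[in]) = E·z/(26.7) = -64.6 × 1 / 26.7 = -2.4195
[out]/[in] = e^(-2.4195) = 0.08897

0.0890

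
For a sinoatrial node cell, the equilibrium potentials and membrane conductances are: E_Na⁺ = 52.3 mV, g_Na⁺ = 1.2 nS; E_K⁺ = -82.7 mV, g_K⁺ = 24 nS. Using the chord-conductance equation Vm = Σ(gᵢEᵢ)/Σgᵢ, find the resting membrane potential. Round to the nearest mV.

Σ gᵢEᵢ = 1.2·(52.3) + 24·(-82.7) = -1922.04
Σ gᵢ = 1.2 + 24 = 25.2
Vm = -1922.04 / 25.2 = -76.27 mV

-76 mV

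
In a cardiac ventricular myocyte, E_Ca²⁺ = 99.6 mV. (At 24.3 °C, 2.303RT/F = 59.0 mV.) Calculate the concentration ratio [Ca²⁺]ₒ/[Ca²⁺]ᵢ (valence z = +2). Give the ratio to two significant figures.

log₁₀([out]/[in]) = E·z/(59.0) = 99.6 × 2 / 59.0 = 3.3763
[out]/[in] = 10^(3.3763) = 2378

2400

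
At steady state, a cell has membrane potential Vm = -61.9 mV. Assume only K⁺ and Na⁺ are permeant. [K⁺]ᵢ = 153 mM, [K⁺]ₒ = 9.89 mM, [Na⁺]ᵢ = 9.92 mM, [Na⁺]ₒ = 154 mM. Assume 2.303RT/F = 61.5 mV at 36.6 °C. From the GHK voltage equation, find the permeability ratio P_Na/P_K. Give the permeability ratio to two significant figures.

0.034

Let α = P_Na/P_K. GHK: Vm = 61.5·log₁₀[(Kₒ + α·Naₒ)/(Kᵢ + α·Naᵢ)].
10^(Vm/61.5) = 10^(-61.9/61.5) = 0.098514
So 0.098514·(Kᵢ + α·Naᵢ) = Kₒ + α·Naₒ → α = (0.098514·153.0 − 9.89) / (154.0 − 0.098514·9.92)
α = (15.07 − 9.89) / (154.0 − 0.9773) = 5.183/153 = 0.03387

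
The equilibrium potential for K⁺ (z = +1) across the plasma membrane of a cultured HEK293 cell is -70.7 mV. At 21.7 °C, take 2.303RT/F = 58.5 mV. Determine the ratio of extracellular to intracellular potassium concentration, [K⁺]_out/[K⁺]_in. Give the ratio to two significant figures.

log₁₀([out]/[in]) = E·z/(58.5) = -70.7 × 1 / 58.5 = -1.2085
[out]/[in] = 10^(-1.2085) = 0.06187

0.062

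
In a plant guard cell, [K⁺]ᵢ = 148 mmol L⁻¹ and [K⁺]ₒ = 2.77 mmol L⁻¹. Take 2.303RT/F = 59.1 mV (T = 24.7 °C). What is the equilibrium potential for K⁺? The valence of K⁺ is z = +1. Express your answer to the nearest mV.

-102 mV

E = (59.1/z) · log₁₀([K⁺]_out/[K⁺]_in) with z = +1.
= (59.1/1) · log₁₀(2.77/148) = 59.10 · log₁₀(0.01872)
= 59.10 · (-1.7278) = -102.11 mV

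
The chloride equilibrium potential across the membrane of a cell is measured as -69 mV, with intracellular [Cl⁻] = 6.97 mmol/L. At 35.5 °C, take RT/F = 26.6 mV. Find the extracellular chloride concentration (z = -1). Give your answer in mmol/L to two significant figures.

93 mmol/L

Nernst: E = (26.6/-1) · ln([out]/[in]), so ln([out]/[in]) = -69.0 × -1 / 26.6 = 2.5940.
[out]/[in] = e^(2.5940) = 13.38.
[out] = 13.38 × 6.97 = 93.28 mmol/L.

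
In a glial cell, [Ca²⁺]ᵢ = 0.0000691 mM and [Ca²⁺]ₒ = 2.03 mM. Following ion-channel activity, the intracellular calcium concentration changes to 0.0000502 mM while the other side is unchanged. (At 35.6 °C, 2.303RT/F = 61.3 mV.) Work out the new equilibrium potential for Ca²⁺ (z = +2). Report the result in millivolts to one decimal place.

141.2 mV

After the shift: [Ca²⁺]_out = 2.03, [Ca²⁺]_in = 0.0000502 mM.
E_new = (61.3/2)·log₁₀(2.03/0.0000502) = 30.65 · (4.6068) = 141.20 mV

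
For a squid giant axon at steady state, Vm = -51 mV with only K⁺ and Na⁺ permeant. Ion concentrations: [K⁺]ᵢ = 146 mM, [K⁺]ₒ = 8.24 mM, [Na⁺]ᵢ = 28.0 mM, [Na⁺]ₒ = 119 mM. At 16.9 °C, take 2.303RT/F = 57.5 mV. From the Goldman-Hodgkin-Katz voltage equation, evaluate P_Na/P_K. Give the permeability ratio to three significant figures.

Let α = P_Na/P_K. GHK: Vm = 57.5·log₁₀[(Kₒ + α·Naₒ)/(Kᵢ + α·Naᵢ)].
10^(Vm/57.5) = 10^(-51.0/57.5) = 0.12973
So 0.12973·(Kᵢ + α·Naᵢ) = Kₒ + α·Naₒ → α = (0.12973·146.0 − 8.24) / (119.0 − 0.12973·28.0)
α = (18.94 − 8.24) / (119.0 − 3.632) = 10.7/115.4 = 0.09275

0.0928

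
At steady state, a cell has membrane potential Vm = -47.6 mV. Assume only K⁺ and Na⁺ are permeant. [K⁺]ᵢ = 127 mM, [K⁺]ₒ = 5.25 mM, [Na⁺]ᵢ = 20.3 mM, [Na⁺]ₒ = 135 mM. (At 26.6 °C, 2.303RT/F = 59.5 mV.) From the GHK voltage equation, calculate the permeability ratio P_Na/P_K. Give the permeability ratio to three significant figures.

Let α = P_Na/P_K. GHK: Vm = 59.5·log₁₀[(Kₒ + α·Naₒ)/(Kᵢ + α·Naᵢ)].
10^(Vm/59.5) = 10^(-47.6/59.5) = 0.15849
So 0.15849·(Kᵢ + α·Naᵢ) = Kₒ + α·Naₒ → α = (0.15849·127.0 − 5.25) / (135.0 − 0.15849·20.3)
α = (20.13 − 5.25) / (135.0 − 3.217) = 14.88/131.8 = 0.1129

0.113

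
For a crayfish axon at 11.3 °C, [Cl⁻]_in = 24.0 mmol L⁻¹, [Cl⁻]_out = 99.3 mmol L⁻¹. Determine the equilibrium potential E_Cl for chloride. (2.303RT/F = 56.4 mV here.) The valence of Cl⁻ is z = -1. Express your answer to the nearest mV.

E = (56.4/z) · log₁₀([Cl⁻]_out/[Cl⁻]_in) with z = -1.
For an anion, dividing by z = -1 reverses the sign.
= (56.4/-1) · log₁₀(99.3/24.0) = -56.40 · log₁₀(4.138)
= -56.40 · (0.6167) = -34.78 mV

-35 mV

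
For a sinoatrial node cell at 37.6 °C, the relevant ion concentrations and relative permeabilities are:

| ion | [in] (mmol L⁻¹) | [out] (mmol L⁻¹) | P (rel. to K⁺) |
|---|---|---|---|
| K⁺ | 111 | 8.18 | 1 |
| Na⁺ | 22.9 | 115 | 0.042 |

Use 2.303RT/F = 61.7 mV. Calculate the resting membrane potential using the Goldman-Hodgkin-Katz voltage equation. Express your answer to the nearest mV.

-58 mV

Vm = 61.7 · log₁₀[(Σ P·[cation]ₒ + Σ P·[anion]ᵢ) / (Σ P·[cation]ᵢ + Σ P·[anion]ₒ)]
Numerator = 1×8.18 + 0.042×115 = 13.01
Denominator = 1×111 + 0.042×22.9 = 112
Vm = 61.7 · log₁₀(0.1162) = 61.7 × (-0.9348) = -57.68 mV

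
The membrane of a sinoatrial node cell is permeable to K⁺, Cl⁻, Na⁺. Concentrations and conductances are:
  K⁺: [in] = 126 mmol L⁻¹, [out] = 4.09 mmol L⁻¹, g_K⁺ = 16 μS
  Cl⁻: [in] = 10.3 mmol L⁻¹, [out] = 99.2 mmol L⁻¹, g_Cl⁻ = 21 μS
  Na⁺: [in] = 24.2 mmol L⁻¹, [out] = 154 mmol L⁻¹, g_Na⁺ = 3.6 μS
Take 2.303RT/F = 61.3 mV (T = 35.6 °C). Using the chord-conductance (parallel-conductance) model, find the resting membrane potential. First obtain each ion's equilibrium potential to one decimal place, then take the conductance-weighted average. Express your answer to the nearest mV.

-63 mV

E_K⁺ = (61.3/1)·log₁₀(4.09/126) = -91.3 mV
E_Cl⁻ = (61.3/-1)·log₁₀(99.2/10.3) = -60.3 mV
E_Na⁺ = (61.3/1)·log₁₀(154/24.2) = 49.3 mV
Vm = (Σ gᵢEᵢ)/(Σ gᵢ) = (16·-91.3 + 21·-60.3 + 3.6·49.3) / (16 + 21 + 3.6)
= -2549.62 / 40.6 = -62.80 mV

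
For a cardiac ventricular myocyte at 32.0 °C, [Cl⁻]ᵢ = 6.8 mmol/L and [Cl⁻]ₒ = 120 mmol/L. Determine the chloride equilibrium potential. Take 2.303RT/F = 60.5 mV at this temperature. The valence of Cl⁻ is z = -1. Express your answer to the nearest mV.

-75 mV

E = (60.5/z) · log₁₀([Cl⁻]_out/[Cl⁻]_in) with z = -1.
For an anion, dividing by z = -1 reverses the sign.
= (60.5/-1) · log₁₀(120/6.8) = -60.50 · log₁₀(17.65)
= -60.50 · (1.2467) = -75.42 mV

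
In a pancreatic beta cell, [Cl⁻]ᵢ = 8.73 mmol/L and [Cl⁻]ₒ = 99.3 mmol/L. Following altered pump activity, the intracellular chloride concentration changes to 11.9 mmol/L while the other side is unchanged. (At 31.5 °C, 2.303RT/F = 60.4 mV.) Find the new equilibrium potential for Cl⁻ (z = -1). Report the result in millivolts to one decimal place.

-55.7 mV

After the shift: [Cl⁻]_out = 99.3, [Cl⁻]_in = 11.9 mmol/L.
E_new = (60.4/-1)·log₁₀(99.3/11.9) = -60.40 · (0.9214) = -55.65 mV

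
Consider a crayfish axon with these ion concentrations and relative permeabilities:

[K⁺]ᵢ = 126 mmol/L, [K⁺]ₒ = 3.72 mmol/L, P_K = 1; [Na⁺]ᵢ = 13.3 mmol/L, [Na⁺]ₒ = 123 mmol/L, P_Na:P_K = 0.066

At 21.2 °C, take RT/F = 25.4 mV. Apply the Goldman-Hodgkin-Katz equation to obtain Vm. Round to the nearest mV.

Vm = 25.4 · ln[(Σ P·[cation]ₒ + Σ P·[anion]ᵢ) / (Σ P·[cation]ᵢ + Σ P·[anion]ₒ)]
Numerator = 1×3.72 + 0.066×123 = 11.84
Denominator = 1×126 + 0.066×13.3 = 126.9
Vm = 25.4 · ln(0.093302) = 25.4 × (-2.3719) = -60.25 mV

-60 mV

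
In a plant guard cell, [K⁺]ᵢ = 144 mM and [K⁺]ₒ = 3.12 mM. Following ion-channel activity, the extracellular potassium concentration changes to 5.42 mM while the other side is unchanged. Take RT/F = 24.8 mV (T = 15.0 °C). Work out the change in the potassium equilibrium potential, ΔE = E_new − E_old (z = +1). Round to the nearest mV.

14 mV

E_old = (24.8/1)·ln(3.12/144) = -95.03 mV
E_new = (24.8/1)·ln(5.42/144) = -81.34 mV
ΔE = -81.34 − (-95.03) = 13.70 mV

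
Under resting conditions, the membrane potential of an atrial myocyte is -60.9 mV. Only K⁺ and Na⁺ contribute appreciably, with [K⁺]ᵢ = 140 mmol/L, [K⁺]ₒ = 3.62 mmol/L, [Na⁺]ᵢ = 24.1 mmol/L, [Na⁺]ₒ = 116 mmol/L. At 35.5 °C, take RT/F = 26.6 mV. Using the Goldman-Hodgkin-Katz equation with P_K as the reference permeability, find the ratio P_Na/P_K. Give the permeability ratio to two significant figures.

0.093

Let α = P_Na/P_K. GHK: Vm = 26.6·ln[(Kₒ + α·Naₒ)/(Kᵢ + α·Naᵢ)].
e^(Vm/26.6) = e^(-60.9/26.6) = 0.10132
So 0.10132·(Kᵢ + α·Naᵢ) = Kₒ + α·Naₒ → α = (0.10132·140.0 − 3.62) / (116.0 − 0.10132·24.1)
α = (14.18 − 3.62) / (116.0 − 2.442) = 10.56/113.6 = 0.09303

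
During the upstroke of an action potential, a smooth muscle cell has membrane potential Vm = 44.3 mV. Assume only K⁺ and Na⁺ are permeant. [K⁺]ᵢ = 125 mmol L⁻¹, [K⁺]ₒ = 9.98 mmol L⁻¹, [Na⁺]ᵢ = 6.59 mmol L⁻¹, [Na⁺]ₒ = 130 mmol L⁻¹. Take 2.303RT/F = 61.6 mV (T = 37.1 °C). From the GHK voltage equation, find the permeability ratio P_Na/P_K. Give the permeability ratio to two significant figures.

6.8

Let α = P_Na/P_K. GHK: Vm = 61.6·log₁₀[(Kₒ + α·Naₒ)/(Kᵢ + α·Naᵢ)].
10^(Vm/61.6) = 10^(44.3/61.6) = 5.2379
So 5.2379·(Kᵢ + α·Naᵢ) = Kₒ + α·Naₒ → α = (5.2379·125.0 − 9.98) / (130.0 − 5.2379·6.59)
α = (654.7 − 9.98) / (130.0 − 34.52) = 644.8/95.48 = 6.753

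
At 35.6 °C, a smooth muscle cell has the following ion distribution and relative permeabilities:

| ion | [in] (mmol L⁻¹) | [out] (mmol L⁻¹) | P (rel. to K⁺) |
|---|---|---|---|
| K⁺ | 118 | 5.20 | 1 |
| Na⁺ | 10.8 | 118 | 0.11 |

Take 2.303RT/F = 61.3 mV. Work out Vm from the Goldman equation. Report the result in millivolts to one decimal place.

-50.1 mV

Vm = 61.3 · log₁₀[(Σ P·[cation]ₒ + Σ P·[anion]ᵢ) / (Σ P·[cation]ᵢ + Σ P·[anion]ₒ)]
Numerator = 1×5.20 + 0.11×118 = 18.18
Denominator = 1×118 + 0.11×10.8 = 119.2
Vm = 61.3 · log₁₀(0.15253) = 61.3 × (-0.8166) = -50.06 mV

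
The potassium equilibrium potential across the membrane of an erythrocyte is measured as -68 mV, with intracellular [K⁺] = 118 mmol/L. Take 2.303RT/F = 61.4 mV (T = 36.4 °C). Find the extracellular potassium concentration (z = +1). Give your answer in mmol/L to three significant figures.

9.21 mmol/L

Nernst: E = (61.4/1) · log₁₀([out]/[in]), so log₁₀([out]/[in]) = -68.0 × 1 / 61.4 = -1.1075.
[out]/[in] = 10^(-1.1075) = 0.07807.
[out] = 0.07807 × 118 = 9.213 mmol/L.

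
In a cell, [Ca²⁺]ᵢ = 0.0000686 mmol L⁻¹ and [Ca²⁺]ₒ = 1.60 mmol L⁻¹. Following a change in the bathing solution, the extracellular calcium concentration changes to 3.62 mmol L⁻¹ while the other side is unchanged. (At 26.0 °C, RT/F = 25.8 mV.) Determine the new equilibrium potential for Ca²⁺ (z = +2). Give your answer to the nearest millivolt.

140 mV

After the shift: [Ca²⁺]_out = 3.62, [Ca²⁺]_in = 0.0000686 mmol L⁻¹.
E_new = (25.8/2)·ln(3.62/0.0000686) = 12.90 · (10.8737) = 140.27 mV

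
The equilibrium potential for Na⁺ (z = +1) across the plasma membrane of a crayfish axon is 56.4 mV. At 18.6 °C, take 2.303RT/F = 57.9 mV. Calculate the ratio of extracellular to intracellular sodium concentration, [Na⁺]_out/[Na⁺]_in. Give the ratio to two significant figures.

9.4

log₁₀([out]/[in]) = E·z/(57.9) = 56.4 × 1 / 57.9 = 0.9741
[out]/[in] = 10^(0.9741) = 9.421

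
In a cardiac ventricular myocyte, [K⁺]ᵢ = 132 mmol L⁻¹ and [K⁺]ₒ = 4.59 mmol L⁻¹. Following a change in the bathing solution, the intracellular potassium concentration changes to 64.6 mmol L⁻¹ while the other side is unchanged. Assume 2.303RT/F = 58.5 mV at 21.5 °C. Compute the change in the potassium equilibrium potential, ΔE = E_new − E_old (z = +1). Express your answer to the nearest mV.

E_old = (58.5/1)·log₁₀(4.59/132) = -85.34 mV
E_new = (58.5/1)·log₁₀(4.59/64.6) = -67.18 mV
ΔE = -67.18 − (-85.34) = 18.15 mV

18 mV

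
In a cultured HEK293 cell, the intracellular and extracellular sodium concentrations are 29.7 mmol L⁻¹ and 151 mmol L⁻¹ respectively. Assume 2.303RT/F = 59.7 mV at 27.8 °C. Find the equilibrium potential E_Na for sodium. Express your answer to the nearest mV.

42 mV

E = (59.7/z) · log₁₀([Na⁺]_out/[Na⁺]_in) with z = +1.
= (59.7/1) · log₁₀(151/29.7) = 59.70 · log₁₀(5.084)
= 59.70 · (0.7062) = 42.16 mV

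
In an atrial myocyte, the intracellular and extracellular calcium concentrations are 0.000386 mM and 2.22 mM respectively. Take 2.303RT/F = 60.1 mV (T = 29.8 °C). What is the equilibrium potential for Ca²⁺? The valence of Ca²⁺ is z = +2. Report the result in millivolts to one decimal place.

E = (60.1/z) · log₁₀([Ca²⁺]_out/[Ca²⁺]_in) with z = +2.
= (60.1/2) · log₁₀(2.22/0.000386) = 30.05 · log₁₀(5751)
= 30.05 · (3.7598) = 112.98 mV

113.0 mV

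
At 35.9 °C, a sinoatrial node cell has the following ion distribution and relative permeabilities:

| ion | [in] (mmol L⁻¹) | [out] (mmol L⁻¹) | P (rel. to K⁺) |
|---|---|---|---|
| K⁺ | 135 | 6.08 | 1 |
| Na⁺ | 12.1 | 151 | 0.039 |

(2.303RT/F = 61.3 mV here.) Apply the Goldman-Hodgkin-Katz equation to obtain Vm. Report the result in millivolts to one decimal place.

-64.6 mV

Vm = 61.3 · log₁₀[(Σ P·[cation]ₒ + Σ P·[anion]ᵢ) / (Σ P·[cation]ᵢ + Σ P·[anion]ₒ)]
Numerator = 1×6.08 + 0.039×151 = 11.97
Denominator = 1×135 + 0.039×12.1 = 135.5
Vm = 61.3 · log₁₀(0.08835) = 61.3 × (-1.0538) = -64.60 mV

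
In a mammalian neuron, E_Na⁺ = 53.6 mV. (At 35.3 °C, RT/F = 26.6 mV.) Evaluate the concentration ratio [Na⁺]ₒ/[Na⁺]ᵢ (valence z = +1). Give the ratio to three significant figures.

7.50

ln([out]/[in]) = E·z/(26.6) = 53.6 × 1 / 26.6 = 2.0150
[out]/[in] = e^(2.0150) = 7.501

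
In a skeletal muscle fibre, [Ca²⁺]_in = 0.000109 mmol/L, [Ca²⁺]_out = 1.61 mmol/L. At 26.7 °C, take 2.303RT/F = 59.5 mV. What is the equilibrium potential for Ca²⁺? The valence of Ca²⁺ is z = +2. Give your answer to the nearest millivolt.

124 mV

E = (59.5/z) · log₁₀([Ca²⁺]_out/[Ca²⁺]_in) with z = +2.
= (59.5/2) · log₁₀(1.61/0.000109) = 29.75 · log₁₀(1.477e+04)
= 29.75 · (4.1694) = 124.04 mV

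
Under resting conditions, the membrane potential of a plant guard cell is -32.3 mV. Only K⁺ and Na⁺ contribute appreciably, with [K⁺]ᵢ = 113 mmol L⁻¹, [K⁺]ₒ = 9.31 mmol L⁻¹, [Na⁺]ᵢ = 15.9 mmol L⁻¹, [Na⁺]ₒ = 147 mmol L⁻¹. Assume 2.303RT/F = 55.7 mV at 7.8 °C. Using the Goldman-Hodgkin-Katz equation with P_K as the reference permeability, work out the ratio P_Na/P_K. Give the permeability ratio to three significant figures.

Let α = P_Na/P_K. GHK: Vm = 55.7·log₁₀[(Kₒ + α·Naₒ)/(Kᵢ + α·Naᵢ)].
10^(Vm/55.7) = 10^(-32.3/55.7) = 0.26309
So 0.26309·(Kᵢ + α·Naᵢ) = Kₒ + α·Naₒ → α = (0.26309·113.0 − 9.31) / (147.0 − 0.26309·15.9)
α = (29.73 − 9.31) / (147.0 − 4.183) = 20.42/142.8 = 0.143

0.143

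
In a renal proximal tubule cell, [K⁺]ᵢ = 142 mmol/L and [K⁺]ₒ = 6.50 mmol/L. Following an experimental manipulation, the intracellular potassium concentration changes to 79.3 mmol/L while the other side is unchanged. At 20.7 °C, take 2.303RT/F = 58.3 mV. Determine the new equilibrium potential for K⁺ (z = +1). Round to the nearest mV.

-63 mV

After the shift: [K⁺]_out = 6.50, [K⁺]_in = 79.3 mmol/L.
E_new = (58.3/1)·log₁₀(6.50/79.3) = 58.30 · (-1.0864) = -63.33 mV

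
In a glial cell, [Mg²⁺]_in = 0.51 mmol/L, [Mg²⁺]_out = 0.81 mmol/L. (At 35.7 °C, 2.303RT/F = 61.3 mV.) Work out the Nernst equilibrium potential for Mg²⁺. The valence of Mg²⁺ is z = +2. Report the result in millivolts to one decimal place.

6.2 mV

E = (61.3/z) · log₁₀([Mg²⁺]_out/[Mg²⁺]_in) with z = +2.
= (61.3/2) · log₁₀(0.81/0.51) = 30.65 · log₁₀(1.588)
= 30.65 · (0.2009) = 6.16 mV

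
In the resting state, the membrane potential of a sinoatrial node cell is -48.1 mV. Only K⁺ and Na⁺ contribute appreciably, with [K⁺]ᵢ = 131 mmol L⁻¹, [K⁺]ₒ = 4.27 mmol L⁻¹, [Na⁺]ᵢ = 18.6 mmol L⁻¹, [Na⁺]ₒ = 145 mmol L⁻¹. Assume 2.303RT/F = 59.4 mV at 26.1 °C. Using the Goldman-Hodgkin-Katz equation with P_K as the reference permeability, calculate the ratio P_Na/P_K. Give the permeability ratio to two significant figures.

0.11

Let α = P_Na/P_K. GHK: Vm = 59.4·log₁₀[(Kₒ + α·Naₒ)/(Kᵢ + α·Naᵢ)].
10^(Vm/59.4) = 10^(-48.1/59.4) = 0.15497
So 0.15497·(Kᵢ + α·Naᵢ) = Kₒ + α·Naₒ → α = (0.15497·131.0 − 4.27) / (145.0 − 0.15497·18.6)
α = (20.3 − 4.27) / (145.0 − 2.882) = 16.03/142.1 = 0.1128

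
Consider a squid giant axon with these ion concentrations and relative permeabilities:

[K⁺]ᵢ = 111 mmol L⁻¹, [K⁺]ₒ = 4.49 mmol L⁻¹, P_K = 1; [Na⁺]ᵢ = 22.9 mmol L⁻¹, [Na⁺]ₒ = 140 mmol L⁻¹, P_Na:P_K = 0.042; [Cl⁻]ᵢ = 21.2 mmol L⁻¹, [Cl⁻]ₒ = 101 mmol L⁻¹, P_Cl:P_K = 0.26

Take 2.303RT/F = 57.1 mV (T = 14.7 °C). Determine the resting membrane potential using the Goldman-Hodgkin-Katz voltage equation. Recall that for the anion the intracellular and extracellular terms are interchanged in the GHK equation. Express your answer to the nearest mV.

Vm = 57.1 · log₁₀[(Σ P·[cation]ₒ + Σ P·[anion]ᵢ) / (Σ P·[cation]ᵢ + Σ P·[anion]ₒ)]
Numerator = 1×4.49 + 0.042×140 + 0.26×21.2 = 15.88
Denominator = 1×111 + 0.042×22.9 + 0.26×101 = 138.2
Vm = 57.1 · log₁₀(0.1149) = 57.1 × (-0.9397) = -53.66 mV

-54 mV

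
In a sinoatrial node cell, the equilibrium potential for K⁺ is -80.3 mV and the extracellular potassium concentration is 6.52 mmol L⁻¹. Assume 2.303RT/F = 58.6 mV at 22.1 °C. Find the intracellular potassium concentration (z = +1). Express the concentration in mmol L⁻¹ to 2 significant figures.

Nernst: E = (58.6/1) · log₁₀([out]/[in]), so log₁₀([out]/[in]) = -80.3 × 1 / 58.6 = -1.3703.
[out]/[in] = 10^(-1.3703) = 0.04263.
[in] = 6.52 / 0.04263 = 153 mmol L⁻¹.

150 mmol L⁻¹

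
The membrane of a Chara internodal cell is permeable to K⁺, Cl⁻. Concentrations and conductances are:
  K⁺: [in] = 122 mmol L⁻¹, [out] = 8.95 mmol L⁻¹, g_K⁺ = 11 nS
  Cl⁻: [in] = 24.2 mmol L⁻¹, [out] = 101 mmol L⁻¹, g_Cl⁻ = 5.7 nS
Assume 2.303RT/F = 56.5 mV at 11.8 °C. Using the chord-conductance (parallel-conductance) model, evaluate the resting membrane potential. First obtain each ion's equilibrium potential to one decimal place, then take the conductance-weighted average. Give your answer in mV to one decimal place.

E_K⁺ = (56.5/1)·log₁₀(8.95/122) = -64.1 mV
E_Cl⁻ = (56.5/-1)·log₁₀(101/24.2) = -35.1 mV
Vm = (Σ gᵢEᵢ)/(Σ gᵢ) = (11·-64.1 + 5.7·-35.1) / (11 + 5.7)
= -905.17 / 16.7 = -54.20 mV

-54.2 mV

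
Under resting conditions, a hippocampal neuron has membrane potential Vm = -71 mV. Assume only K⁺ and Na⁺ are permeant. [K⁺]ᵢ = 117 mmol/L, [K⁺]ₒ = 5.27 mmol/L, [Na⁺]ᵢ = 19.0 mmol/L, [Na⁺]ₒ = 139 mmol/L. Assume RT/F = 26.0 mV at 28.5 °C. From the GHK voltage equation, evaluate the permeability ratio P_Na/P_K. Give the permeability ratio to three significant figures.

Let α = P_Na/P_K. GHK: Vm = 26.0·ln[(Kₒ + α·Naₒ)/(Kᵢ + α·Naᵢ)].
e^(Vm/26.0) = e^(-71.0/26.0) = 0.065169
So 0.065169·(Kᵢ + α·Naᵢ) = Kₒ + α·Naₒ → α = (0.065169·117.0 − 5.27) / (139.0 − 0.065169·19.0)
α = (7.625 − 5.27) / (139.0 − 1.238) = 2.355/137.8 = 0.01709

0.0171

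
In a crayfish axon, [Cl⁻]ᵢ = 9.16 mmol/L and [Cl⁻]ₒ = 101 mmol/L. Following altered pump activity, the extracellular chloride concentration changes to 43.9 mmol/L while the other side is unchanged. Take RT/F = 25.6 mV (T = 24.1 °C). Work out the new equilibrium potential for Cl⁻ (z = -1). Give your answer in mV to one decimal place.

-40.1 mV

After the shift: [Cl⁻]_out = 43.9, [Cl⁻]_in = 9.16 mmol/L.
E_new = (25.6/-1)·ln(43.9/9.16) = -25.60 · (1.5671) = -40.12 mV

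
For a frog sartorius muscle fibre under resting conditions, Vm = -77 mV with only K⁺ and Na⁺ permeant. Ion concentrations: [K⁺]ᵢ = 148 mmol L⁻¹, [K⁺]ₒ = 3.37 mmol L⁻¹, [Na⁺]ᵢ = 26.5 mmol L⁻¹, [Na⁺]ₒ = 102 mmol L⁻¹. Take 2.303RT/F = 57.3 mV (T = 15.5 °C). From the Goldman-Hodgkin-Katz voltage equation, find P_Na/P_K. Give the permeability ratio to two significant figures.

Let α = P_Na/P_K. GHK: Vm = 57.3·log₁₀[(Kₒ + α·Naₒ)/(Kᵢ + α·Naᵢ)].
10^(Vm/57.3) = 10^(-77.0/57.3) = 0.04531
So 0.04531·(Kᵢ + α·Naᵢ) = Kₒ + α·Naₒ → α = (0.04531·148.0 − 3.37) / (102.0 − 0.04531·26.5)
α = (6.706 − 3.37) / (102.0 − 1.201) = 3.336/100.8 = 0.03309

0.033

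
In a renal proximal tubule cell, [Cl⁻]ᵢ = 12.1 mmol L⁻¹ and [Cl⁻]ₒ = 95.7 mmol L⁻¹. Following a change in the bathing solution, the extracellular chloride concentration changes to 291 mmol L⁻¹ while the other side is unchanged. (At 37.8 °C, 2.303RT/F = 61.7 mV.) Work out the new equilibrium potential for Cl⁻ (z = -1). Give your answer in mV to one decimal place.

-85.2 mV

After the shift: [Cl⁻]_out = 291, [Cl⁻]_in = 12.1 mmol L⁻¹.
E_new = (61.7/-1)·log₁₀(291/12.1) = -61.70 · (1.3811) = -85.21 mV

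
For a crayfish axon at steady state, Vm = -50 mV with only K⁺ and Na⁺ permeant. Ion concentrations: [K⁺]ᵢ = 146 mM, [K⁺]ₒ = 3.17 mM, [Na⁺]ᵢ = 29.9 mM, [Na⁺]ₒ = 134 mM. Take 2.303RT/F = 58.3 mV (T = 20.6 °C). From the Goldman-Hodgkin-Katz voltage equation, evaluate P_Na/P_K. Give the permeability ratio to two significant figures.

0.13

Let α = P_Na/P_K. GHK: Vm = 58.3·log₁₀[(Kₒ + α·Naₒ)/(Kᵢ + α·Naᵢ)].
10^(Vm/58.3) = 10^(-50.0/58.3) = 0.13879
So 0.13879·(Kᵢ + α·Naᵢ) = Kₒ + α·Naₒ → α = (0.13879·146.0 − 3.17) / (134.0 − 0.13879·29.9)
α = (20.26 − 3.17) / (134.0 − 4.15) = 17.09/129.9 = 0.1316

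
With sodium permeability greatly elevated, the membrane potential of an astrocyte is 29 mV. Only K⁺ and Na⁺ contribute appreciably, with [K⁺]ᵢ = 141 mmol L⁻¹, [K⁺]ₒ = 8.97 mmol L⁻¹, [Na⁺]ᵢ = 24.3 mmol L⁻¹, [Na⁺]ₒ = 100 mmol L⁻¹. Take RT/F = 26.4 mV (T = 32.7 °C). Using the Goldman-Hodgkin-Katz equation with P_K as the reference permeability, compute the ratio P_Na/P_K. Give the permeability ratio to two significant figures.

15

Let α = P_Na/P_K. GHK: Vm = 26.4·ln[(Kₒ + α·Naₒ)/(Kᵢ + α·Naᵢ)].
e^(Vm/26.4) = e^(29.0/26.4) = 2.9996
So 2.9996·(Kᵢ + α·Naᵢ) = Kₒ + α·Naₒ → α = (2.9996·141.0 − 8.97) / (100.0 − 2.9996·24.3)
α = (422.9 − 8.97) / (100.0 − 72.89) = 414/27.11 = 15.27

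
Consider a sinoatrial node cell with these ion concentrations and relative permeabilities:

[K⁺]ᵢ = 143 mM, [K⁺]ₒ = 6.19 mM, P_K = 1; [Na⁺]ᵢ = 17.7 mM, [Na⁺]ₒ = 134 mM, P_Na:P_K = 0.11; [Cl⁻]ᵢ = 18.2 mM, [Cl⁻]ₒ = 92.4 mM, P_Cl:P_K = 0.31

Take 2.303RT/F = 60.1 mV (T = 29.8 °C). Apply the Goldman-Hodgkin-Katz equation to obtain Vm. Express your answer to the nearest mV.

-49 mV

Vm = 60.1 · log₁₀[(Σ P·[cation]ₒ + Σ P·[anion]ᵢ) / (Σ P·[cation]ᵢ + Σ P·[anion]ₒ)]
Numerator = 1×6.19 + 0.11×134 + 0.31×18.2 = 26.57
Denominator = 1×143 + 0.11×17.7 + 0.31×92.4 = 173.6
Vm = 60.1 · log₁₀(0.15307) = 60.1 × (-0.8151) = -48.99 mV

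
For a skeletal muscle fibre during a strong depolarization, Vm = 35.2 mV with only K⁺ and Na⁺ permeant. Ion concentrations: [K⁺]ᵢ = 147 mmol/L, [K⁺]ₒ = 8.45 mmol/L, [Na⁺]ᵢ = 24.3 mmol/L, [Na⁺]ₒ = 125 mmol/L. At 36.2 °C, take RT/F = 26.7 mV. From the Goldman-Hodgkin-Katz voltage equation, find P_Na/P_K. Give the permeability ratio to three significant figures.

Let α = P_Na/P_K. GHK: Vm = 26.7·ln[(Kₒ + α·Naₒ)/(Kᵢ + α·Naᵢ)].
e^(Vm/26.7) = e^(35.2/26.7) = 3.7373
So 3.7373·(Kᵢ + α·Naᵢ) = Kₒ + α·Naₒ → α = (3.7373·147.0 − 8.45) / (125.0 − 3.7373·24.3)
α = (549.4 − 8.45) / (125.0 − 90.82) = 540.9/34.18 = 15.82

15.8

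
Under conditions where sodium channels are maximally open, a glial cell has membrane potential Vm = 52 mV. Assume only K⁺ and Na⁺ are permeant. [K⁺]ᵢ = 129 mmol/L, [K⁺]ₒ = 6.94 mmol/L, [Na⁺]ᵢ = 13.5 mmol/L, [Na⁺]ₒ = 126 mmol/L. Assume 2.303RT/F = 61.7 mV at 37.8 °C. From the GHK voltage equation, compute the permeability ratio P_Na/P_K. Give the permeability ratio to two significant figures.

28

Let α = P_Na/P_K. GHK: Vm = 61.7·log₁₀[(Kₒ + α·Naₒ)/(Kᵢ + α·Naᵢ)].
10^(Vm/61.7) = 10^(52.0/61.7) = 6.9629
So 6.9629·(Kᵢ + α·Naᵢ) = Kₒ + α·Naₒ → α = (6.9629·129.0 − 6.94) / (126.0 − 6.9629·13.5)
α = (898.2 − 6.94) / (126.0 − 94) = 891.3/32 = 27.85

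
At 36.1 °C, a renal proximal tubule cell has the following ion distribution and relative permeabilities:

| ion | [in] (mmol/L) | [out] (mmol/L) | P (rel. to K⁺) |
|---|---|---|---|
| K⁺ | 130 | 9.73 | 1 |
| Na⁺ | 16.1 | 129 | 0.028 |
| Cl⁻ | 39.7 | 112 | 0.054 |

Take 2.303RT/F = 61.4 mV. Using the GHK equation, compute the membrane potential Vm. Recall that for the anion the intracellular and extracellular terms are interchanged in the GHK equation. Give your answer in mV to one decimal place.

-58.0 mV

Vm = 61.4 · log₁₀[(Σ P·[cation]ₒ + Σ P·[anion]ᵢ) / (Σ P·[cation]ᵢ + Σ P·[anion]ₒ)]
Numerator = 1×9.73 + 0.028×129 + 0.054×39.7 = 15.49
Denominator = 1×130 + 0.028×16.1 + 0.054×112 = 136.5
Vm = 61.4 · log₁₀(0.11345) = 61.4 × (-0.9452) = -58.03 mV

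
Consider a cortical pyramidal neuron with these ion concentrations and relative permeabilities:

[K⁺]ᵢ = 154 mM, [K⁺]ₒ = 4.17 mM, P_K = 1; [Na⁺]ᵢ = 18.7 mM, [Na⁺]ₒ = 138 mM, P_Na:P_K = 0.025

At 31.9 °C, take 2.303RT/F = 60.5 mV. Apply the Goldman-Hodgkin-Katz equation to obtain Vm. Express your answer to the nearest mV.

-79 mV

Vm = 60.5 · log₁₀[(Σ P·[cation]ₒ + Σ P·[anion]ᵢ) / (Σ P·[cation]ᵢ + Σ P·[anion]ₒ)]
Numerator = 1×4.17 + 0.025×138 = 7.62
Denominator = 1×154 + 0.025×18.7 = 154.5
Vm = 60.5 · log₁₀(0.049331) = 60.5 × (-1.3069) = -79.07 mV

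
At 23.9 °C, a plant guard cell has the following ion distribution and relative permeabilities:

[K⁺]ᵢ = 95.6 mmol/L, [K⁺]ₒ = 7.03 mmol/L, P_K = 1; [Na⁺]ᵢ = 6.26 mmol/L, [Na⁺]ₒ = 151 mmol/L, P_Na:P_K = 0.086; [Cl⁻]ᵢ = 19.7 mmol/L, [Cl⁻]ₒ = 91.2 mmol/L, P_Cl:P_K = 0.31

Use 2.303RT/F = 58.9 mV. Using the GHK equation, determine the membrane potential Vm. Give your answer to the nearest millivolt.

-40 mV

Vm = 58.9 · log₁₀[(Σ P·[cation]ₒ + Σ P·[anion]ᵢ) / (Σ P·[cation]ᵢ + Σ P·[anion]ₒ)]
Numerator = 1×7.03 + 0.086×151 + 0.31×19.7 = 26.12
Denominator = 1×95.6 + 0.086×6.26 + 0.31×91.2 = 124.4
Vm = 58.9 · log₁₀(0.20997) = 58.9 × (-0.6778) = -39.92 mV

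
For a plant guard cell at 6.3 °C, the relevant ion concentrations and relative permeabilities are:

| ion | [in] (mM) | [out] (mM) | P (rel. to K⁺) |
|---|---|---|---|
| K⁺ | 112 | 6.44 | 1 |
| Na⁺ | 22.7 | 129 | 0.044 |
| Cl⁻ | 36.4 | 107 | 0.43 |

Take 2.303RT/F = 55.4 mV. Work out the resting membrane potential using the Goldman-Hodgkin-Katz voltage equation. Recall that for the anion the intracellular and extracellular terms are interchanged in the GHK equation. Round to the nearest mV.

Vm = 55.4 · log₁₀[(Σ P·[cation]ₒ + Σ P·[anion]ᵢ) / (Σ P·[cation]ᵢ + Σ P·[anion]ₒ)]
Numerator = 1×6.44 + 0.044×129 + 0.43×36.4 = 27.77
Denominator = 1×112 + 0.044×22.7 + 0.43×107 = 159
Vm = 55.4 · log₁₀(0.17463) = 55.4 × (-0.7579) = -41.99 mV

-42 mV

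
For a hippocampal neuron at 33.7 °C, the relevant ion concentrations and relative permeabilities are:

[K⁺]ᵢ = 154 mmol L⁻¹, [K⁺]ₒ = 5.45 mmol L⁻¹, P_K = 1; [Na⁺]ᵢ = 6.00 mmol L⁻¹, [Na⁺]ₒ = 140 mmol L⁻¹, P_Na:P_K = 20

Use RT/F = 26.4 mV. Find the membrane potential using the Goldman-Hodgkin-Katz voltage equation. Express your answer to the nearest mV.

Vm = 26.4 · ln[(Σ P·[cation]ₒ + Σ P·[anion]ᵢ) / (Σ P·[cation]ᵢ + Σ P·[anion]ₒ)]
Numerator = 1×5.45 + 20×140 = 2805
Denominator = 1×154 + 20×6.00 = 274
Vm = 26.4 · ln(10.239) = 26.4 × (2.3262) = 61.41 mV

61 mV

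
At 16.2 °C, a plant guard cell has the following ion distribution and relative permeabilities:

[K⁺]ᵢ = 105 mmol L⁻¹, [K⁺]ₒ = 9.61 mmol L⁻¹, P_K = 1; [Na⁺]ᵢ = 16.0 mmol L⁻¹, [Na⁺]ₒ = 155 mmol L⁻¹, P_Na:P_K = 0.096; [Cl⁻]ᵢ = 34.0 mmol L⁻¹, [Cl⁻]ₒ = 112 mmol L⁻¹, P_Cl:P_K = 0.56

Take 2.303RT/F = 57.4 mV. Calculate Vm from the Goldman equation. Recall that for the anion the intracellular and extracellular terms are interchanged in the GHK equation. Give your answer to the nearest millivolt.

Vm = 57.4 · log₁₀[(Σ P·[cation]ₒ + Σ P·[anion]ᵢ) / (Σ P·[cation]ᵢ + Σ P·[anion]ₒ)]
Numerator = 1×9.61 + 0.096×155 + 0.56×34.0 = 43.53
Denominator = 1×105 + 0.096×16.0 + 0.56×112 = 169.3
Vm = 57.4 · log₁₀(0.25718) = 57.4 × (-0.5898) = -33.85 mV

-34 mV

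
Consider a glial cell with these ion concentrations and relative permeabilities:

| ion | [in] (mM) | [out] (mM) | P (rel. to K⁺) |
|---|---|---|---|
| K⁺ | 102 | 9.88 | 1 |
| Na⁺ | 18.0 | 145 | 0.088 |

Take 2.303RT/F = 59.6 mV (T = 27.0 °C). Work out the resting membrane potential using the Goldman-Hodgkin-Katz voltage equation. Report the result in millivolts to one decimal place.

-39.4 mV

Vm = 59.6 · log₁₀[(Σ P·[cation]ₒ + Σ P·[anion]ᵢ) / (Σ P·[cation]ᵢ + Σ P·[anion]ₒ)]
Numerator = 1×9.88 + 0.088×145 = 22.64
Denominator = 1×102 + 0.088×18.0 = 103.6
Vm = 59.6 · log₁₀(0.21857) = 59.6 × (-0.6604) = -39.36 mV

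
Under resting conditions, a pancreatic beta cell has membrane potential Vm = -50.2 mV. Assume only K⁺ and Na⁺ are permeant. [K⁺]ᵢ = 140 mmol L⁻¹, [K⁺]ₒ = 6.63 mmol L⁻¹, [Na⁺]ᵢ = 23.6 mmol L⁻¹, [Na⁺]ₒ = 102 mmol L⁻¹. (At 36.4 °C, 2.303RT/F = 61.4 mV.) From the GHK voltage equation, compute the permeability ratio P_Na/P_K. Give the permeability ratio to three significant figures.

0.149

Let α = P_Na/P_K. GHK: Vm = 61.4·log₁₀[(Kₒ + α·Naₒ)/(Kᵢ + α·Naᵢ)].
10^(Vm/61.4) = 10^(-50.2/61.4) = 0.1522
So 0.1522·(Kᵢ + α·Naᵢ) = Kₒ + α·Naₒ → α = (0.1522·140.0 − 6.63) / (102.0 − 0.1522·23.6)
α = (21.31 − 6.63) / (102.0 − 3.592) = 14.68/98.41 = 0.1492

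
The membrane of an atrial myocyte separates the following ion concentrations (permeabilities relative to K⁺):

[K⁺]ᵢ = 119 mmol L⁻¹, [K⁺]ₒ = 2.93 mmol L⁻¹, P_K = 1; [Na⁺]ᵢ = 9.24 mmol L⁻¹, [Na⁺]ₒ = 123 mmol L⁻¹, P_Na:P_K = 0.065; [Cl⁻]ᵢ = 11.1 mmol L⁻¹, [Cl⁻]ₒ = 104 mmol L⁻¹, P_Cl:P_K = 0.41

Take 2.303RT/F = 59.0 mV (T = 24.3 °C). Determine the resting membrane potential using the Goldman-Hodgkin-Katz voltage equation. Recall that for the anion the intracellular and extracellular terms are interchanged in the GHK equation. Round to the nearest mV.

Vm = 59.0 · log₁₀[(Σ P·[cation]ₒ + Σ P·[anion]ᵢ) / (Σ P·[cation]ᵢ + Σ P·[anion]ₒ)]
Numerator = 1×2.93 + 0.065×123 + 0.41×11.1 = 15.48
Denominator = 1×119 + 0.065×9.24 + 0.41×104 = 162.2
Vm = 59.0 · log₁₀(0.095389) = 59.0 × (-1.0205) = -60.21 mV

-60 mV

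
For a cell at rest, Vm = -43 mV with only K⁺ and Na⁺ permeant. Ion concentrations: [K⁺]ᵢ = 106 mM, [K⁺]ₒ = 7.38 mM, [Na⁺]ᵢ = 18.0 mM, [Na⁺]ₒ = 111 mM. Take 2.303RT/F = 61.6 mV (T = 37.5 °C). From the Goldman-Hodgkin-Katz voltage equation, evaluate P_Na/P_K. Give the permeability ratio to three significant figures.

Let α = P_Na/P_K. GHK: Vm = 61.6·log₁₀[(Kₒ + α·Naₒ)/(Kᵢ + α·Naᵢ)].
10^(Vm/61.6) = 10^(-43.0/61.6) = 0.20042
So 0.20042·(Kᵢ + α·Naᵢ) = Kₒ + α·Naₒ → α = (0.20042·106.0 − 7.38) / (111.0 − 0.20042·18.0)
α = (21.24 − 7.38) / (111.0 − 3.608) = 13.86/107.4 = 0.1291

0.129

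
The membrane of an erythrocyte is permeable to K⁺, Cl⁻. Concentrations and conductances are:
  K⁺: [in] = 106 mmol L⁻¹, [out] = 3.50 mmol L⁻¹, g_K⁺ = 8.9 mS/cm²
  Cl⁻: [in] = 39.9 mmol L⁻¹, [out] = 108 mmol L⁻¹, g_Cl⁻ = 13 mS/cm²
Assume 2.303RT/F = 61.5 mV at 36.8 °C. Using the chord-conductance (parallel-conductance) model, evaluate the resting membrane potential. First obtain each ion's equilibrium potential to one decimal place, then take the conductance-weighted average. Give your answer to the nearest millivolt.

E_K⁺ = (61.5/1)·log₁₀(3.50/106) = -91.1 mV
E_Cl⁻ = (61.5/-1)·log₁₀(108/39.9) = -26.6 mV
Vm = (Σ gᵢEᵢ)/(Σ gᵢ) = (8.9·-91.1 + 13·-26.6) / (8.9 + 13)
= -1156.59 / 21.9 = -52.81 mV

-53 mV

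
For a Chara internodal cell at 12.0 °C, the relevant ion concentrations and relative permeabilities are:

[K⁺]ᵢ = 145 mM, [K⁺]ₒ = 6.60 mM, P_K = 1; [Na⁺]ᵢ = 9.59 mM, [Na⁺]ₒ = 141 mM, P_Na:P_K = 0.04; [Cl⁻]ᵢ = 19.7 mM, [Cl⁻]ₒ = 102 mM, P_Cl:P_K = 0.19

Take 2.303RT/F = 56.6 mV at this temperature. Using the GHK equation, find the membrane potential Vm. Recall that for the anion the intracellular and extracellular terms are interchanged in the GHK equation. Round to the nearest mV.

Vm = 56.6 · log₁₀[(Σ P·[cation]ₒ + Σ P·[anion]ᵢ) / (Σ P·[cation]ᵢ + Σ P·[anion]ₒ)]
Numerator = 1×6.60 + 0.04×141 + 0.19×19.7 = 15.98
Denominator = 1×145 + 0.04×9.59 + 0.19×102 = 164.8
Vm = 56.6 · log₁₀(0.097006) = 56.6 × (-1.0132) = -57.35 mV

-57 mV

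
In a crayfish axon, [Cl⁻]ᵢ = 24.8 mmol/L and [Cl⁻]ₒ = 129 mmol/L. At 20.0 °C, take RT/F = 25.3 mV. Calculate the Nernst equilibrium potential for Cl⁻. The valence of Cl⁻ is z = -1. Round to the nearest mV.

-42 mV

E = (25.3/z) · ln([Cl⁻]_out/[Cl⁻]_in) with z = -1.
For an anion, dividing by z = -1 reverses the sign.
= (25.3/-1) · ln(129/24.8) = -25.30 · ln(5.202)
= -25.30 · (1.6490) = -41.72 mV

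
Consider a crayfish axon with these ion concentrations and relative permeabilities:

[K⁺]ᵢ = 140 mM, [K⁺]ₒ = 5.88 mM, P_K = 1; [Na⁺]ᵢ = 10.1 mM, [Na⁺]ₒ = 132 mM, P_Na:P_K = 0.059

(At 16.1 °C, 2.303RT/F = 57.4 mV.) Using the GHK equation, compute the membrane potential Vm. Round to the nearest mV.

Vm = 57.4 · log₁₀[(Σ P·[cation]ₒ + Σ P·[anion]ᵢ) / (Σ P·[cation]ᵢ + Σ P·[anion]ₒ)]
Numerator = 1×5.88 + 0.059×132 = 13.67
Denominator = 1×140 + 0.059×10.1 = 140.6
Vm = 57.4 · log₁₀(0.097215) = 57.4 × (-1.0123) = -58.10 mV

-58 mV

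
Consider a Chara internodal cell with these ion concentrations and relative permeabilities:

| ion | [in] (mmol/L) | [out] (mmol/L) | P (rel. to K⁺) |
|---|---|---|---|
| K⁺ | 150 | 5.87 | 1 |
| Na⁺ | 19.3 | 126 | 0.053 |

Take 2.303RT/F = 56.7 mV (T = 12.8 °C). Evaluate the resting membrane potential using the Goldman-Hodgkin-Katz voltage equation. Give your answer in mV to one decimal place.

-61.3 mV

Vm = 56.7 · log₁₀[(Σ P·[cation]ₒ + Σ P·[anion]ᵢ) / (Σ P·[cation]ᵢ + Σ P·[anion]ₒ)]
Numerator = 1×5.87 + 0.053×126 = 12.55
Denominator = 1×150 + 0.053×19.3 = 151
Vm = 56.7 · log₁₀(0.083087) = 56.7 × (-1.0805) = -61.26 mV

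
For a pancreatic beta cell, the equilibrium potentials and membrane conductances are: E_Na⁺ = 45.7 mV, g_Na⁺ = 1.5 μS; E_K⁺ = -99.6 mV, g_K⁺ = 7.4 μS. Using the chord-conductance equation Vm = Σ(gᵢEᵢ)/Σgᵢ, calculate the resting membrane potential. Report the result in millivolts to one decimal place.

Σ gᵢEᵢ = 1.5·(45.7) + 7.4·(-99.6) = -668.49
Σ gᵢ = 1.5 + 7.4 = 8.9
Vm = -668.49 / 8.9 = -75.11 mV

-75.1 mV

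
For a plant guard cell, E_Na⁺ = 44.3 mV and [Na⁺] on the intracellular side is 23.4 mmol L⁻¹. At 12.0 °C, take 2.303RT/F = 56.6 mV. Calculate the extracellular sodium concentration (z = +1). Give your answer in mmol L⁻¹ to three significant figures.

142 mmol L⁻¹

Nernst: E = (56.6/1) · log₁₀([out]/[in]), so log₁₀([out]/[in]) = 44.3 × 1 / 56.6 = 0.7827.
[out]/[in] = 10^(0.7827) = 6.063.
[out] = 6.063 × 23.4 = 141.9 mmol L⁻¹.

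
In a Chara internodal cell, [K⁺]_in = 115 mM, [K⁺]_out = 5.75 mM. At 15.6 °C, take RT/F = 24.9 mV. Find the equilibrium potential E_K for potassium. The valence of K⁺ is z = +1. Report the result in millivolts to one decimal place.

-74.6 mV

E = (24.9/z) · ln([K⁺]_out/[K⁺]_in) with z = +1.
= (24.9/1) · ln(5.75/115) = 24.90 · ln(0.05)
= 24.90 · (-2.9957) = -74.59 mV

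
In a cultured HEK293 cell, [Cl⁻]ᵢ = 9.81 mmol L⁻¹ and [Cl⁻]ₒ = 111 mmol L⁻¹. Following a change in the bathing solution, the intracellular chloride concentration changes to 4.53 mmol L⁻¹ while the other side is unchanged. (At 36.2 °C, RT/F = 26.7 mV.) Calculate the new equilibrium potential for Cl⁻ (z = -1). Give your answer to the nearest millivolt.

After the shift: [Cl⁻]_out = 111, [Cl⁻]_in = 4.53 mmol L⁻¹.
E_new = (26.7/-1)·ln(111/4.53) = -26.70 · (3.1988) = -85.41 mV

-85 mV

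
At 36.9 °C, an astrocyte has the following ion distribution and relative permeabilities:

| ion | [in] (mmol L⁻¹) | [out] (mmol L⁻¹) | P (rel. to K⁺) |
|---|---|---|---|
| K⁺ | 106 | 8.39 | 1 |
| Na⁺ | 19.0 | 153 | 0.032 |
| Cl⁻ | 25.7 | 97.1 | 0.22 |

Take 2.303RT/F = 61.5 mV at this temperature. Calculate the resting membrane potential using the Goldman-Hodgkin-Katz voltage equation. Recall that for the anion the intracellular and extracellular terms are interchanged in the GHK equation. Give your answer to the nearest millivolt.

Vm = 61.5 · log₁₀[(Σ P·[cation]ₒ + Σ P·[anion]ᵢ) / (Σ P·[cation]ᵢ + Σ P·[anion]ₒ)]
Numerator = 1×8.39 + 0.032×153 + 0.22×25.7 = 18.94
Denominator = 1×106 + 0.032×19.0 + 0.22×97.1 = 128
Vm = 61.5 · log₁₀(0.148) = 61.5 × (-0.8297) = -51.03 mV

-51 mV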